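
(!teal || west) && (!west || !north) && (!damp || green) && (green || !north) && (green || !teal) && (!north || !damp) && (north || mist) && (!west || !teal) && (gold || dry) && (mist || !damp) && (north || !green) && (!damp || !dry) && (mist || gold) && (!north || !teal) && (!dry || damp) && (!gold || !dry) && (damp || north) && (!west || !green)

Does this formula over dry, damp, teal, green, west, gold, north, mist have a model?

Suppose teal = false.
Suppose west = false.
Suppose damp = false.
From the singleton clause (!dry), dry = false.
From the singleton clause (gold), gold = true.
From the singleton clause (north), north = true.
From the singleton clause (green), green = true.
All clauses hold; mist can take either value.
A satisfying assignment: dry=false,  damp=false,  teal=false,  green=true,  west=false,  gold=true,  north=true,  mist=true.

Yes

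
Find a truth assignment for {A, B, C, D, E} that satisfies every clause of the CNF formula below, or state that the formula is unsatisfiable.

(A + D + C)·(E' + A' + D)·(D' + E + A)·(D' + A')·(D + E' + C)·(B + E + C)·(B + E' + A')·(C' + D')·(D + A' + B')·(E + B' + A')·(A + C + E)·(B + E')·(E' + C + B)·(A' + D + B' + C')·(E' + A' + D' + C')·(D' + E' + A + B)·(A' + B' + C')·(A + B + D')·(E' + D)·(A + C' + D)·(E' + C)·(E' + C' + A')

A=1,  B=0,  C=1,  D=0,  E=0

Try D = 0.
Unit clause (E') forces E = 0.
Try A = 1.
Unit clause (B') forces B = 0.
Unit clause (C) forces C = 1.
Every clause now holds.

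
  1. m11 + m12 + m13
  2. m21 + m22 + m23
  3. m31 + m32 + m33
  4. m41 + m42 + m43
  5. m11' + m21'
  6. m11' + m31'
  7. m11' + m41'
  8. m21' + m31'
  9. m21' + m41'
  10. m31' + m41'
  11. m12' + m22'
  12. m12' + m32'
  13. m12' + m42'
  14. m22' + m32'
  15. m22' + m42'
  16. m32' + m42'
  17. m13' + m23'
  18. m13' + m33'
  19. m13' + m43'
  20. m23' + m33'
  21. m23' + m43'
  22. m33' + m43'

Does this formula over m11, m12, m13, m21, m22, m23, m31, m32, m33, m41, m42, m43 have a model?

Try m11 = 0.
Try m12 = 1.
From the singleton clause (m22'), m22 = 0.
From the singleton clause (m32'), m32 = 0.
From the singleton clause (m42'), m42 = 0.
Try m21 = 1.
From the singleton clause (m31'), m31 = 0.
From the singleton clause (m33), m33 = 1.
From the singleton clause (m41'), m41 = 0.
From the singleton clause (m43), m43 = 1.
That conflicts with the unit clause (m43').
That branch fails; take m21 = 0 instead.
From the singleton clause (m23), m23 = 1.
From the singleton clause (m13'), m13 = 0.
From the singleton clause (m33'), m33 = 0.
From the singleton clause (m31), m31 = 1.
From the singleton clause (m41'), m41 = 0.
From the singleton clause (m43), m43 = 1.
That conflicts with the unit clause (m43').
Neither m21 = 1 nor m21 = 0 works.
That branch fails; take m12 = 0 instead.
From the singleton clause (m13), m13 = 1.
From the singleton clause (m23'), m23 = 0.
From the singleton clause (m33'), m33 = 0.
From the singleton clause (m43'), m43 = 0.
Try m21 = 1.
From the singleton clause (m31'), m31 = 0.
From the singleton clause (m32), m32 = 1.
From the singleton clause (m41'), m41 = 0.
From the singleton clause (m42), m42 = 1.
That conflicts with the unit clause (m42').
That branch fails; take m21 = 0 instead.
From the singleton clause (m22), m22 = 1.
From the singleton clause (m32'), m32 = 0.
From the singleton clause (m31), m31 = 1.
From the singleton clause (m41'), m41 = 0.
From the singleton clause (m42), m42 = 1.
That conflicts with the unit clause (m42').
Neither m21 = 1 nor m21 = 0 works.
Neither m12 = 1 nor m12 = 0 works.
That branch fails; take m11 = 1 instead.
From the singleton clause (m21'), m21 = 0.
From the singleton clause (m31'), m31 = 0.
From the singleton clause (m41'), m41 = 0.
Try m22 = 1.
From the singleton clause (m12'), m12 = 0.
From the singleton clause (m32'), m32 = 0.
From the singleton clause (m33), m33 = 1.
From the singleton clause (m42'), m42 = 0.
From the singleton clause (m43), m43 = 1.
That conflicts with the unit clause (m43').
That branch fails; take m22 = 0 instead.
From the singleton clause (m23), m23 = 1.
From the singleton clause (m13'), m13 = 0.
From the singleton clause (m33'), m33 = 0.
From the singleton clause (m32), m32 = 1.
From the singleton clause (m12'), m12 = 0.
From the singleton clause (m42'), m42 = 0.
From the singleton clause (m43), m43 = 1.
That conflicts with the unit clause (m43').
Neither m22 = 1 nor m22 = 0 works.
Neither m11 = 1 nor m11 = 0 works.
No assignment satisfies every clause.

No, unsatisfiable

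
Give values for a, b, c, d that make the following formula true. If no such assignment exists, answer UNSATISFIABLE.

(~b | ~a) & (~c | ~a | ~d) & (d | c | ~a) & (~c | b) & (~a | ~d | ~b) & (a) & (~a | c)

UNSATISFIABLE

(a) alone gives a = 1.
(~b) alone gives b = 0.
(~c) alone gives c = 0.
Now (c) is unsatisfied and unit — conflict.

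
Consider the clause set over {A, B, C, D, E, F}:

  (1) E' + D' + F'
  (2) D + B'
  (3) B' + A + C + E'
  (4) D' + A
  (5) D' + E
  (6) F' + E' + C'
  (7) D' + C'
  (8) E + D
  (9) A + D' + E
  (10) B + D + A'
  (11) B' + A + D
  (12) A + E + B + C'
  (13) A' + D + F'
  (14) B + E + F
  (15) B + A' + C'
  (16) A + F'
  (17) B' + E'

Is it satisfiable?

Branch on D: set D = 0.
Unit clause (B') forces B = 0.
Unit clause (E) forces E = 1.
Unit clause (A') forces A = 0.
Unit clause (F') forces F = 0.
Every clause is now satisfied; C is unconstrained.
A satisfying assignment: A ↦ 0; B ↦ 0; C ↦ 1; D ↦ 0; E ↦ 1; F ↦ 0.

Satisfiable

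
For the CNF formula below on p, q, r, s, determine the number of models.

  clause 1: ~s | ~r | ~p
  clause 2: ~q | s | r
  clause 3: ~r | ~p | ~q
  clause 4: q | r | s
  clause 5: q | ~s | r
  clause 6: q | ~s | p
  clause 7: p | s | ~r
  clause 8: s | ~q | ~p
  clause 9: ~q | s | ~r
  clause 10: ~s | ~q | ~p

3

There are 2^4 = 16 truth assignments over (p, q, r, s).
Split on q. With q = 1, the clauses containing q are satisfied and ~q drops from the rest; 2 of the 2^3 = 8 assignments to the other variables satisfy what remains.
With q = 0, by the same count on the reduced clause set, 1 assignment works.
Total: 2 + 1 = 3.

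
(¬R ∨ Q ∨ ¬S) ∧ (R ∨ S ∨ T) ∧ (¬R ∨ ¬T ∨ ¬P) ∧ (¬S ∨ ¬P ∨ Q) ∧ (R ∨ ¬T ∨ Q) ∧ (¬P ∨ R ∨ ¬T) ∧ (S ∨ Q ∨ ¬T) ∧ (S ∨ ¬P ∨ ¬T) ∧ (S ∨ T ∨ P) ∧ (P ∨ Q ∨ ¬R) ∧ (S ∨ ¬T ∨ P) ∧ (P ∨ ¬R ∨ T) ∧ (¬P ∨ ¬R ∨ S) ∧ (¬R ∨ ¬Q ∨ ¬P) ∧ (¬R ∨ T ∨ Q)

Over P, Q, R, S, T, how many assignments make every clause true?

5

There are 2^5 = 32 truth assignments over (P, Q, R, S, T).
Split on P. With P = True, the clauses containing P are satisfied and ¬P drops from the rest; 1 of the 2^4 = 16 assignments to the other variables satisfy what remains.
With P = False, by the same count on the reduced clause set, 4 assignments work.
(One model: P=F, Q=F, R=F, S=T, T=F.)
Total: 1 + 4 = 5.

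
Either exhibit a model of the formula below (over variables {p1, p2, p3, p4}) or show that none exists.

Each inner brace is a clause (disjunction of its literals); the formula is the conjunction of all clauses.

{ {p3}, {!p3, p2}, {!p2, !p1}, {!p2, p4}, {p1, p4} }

p1: false,  p2: true,  p3: true,  p4: true

From the singleton clause (p3), p3 = true.
From the singleton clause (p2), p2 = true.
From the singleton clause (!p1), p1 = false.
From the singleton clause (p4), p4 = true.
Every clause now holds.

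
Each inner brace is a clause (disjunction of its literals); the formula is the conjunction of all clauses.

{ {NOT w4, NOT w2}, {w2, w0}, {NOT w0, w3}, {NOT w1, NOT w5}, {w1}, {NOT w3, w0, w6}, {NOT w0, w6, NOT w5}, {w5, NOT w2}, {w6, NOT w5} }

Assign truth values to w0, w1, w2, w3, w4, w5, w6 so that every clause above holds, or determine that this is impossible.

w0=true; w1=true; w2=false; w3=true; w4=true; w5=false; w6=false

The clause (w1) is unit, so w1 = true.
The clause (NOT w5) is unit, so w5 = false.
The clause (NOT w2) is unit, so w2 = false.
The clause (w0) is unit, so w0 = true.
The clause (w3) is unit, so w3 = true.
No clause remains; w4, w6 are free.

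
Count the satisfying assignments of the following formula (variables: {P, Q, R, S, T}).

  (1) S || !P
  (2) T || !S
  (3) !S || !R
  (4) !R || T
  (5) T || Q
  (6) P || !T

There are 2^5 = 32 truth assignments over (P, Q, R, S, T).
Split on S. With S = true, the clauses containing S are satisfied and !S drops from the rest; 2 of the 2^4 = 16 assignments to the other variables satisfy what remains.
With S = false, by the same count on the reduced clause set, 1 assignment works.
(One model: P=F, Q=T, R=F, S=F, T=F.)
Total: 2 + 1 = 3.

3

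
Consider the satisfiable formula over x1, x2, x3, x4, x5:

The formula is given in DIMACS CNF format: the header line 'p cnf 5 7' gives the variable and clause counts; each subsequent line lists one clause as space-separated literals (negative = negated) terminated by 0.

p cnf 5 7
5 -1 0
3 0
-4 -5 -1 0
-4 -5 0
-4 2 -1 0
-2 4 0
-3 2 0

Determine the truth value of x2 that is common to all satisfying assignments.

Suppose x2 = False.
The clause (x3) is unit, so x3 = True.
But (¬x3) is also a unit clause — contradiction.
So every satisfying assignment has x2 = True.

True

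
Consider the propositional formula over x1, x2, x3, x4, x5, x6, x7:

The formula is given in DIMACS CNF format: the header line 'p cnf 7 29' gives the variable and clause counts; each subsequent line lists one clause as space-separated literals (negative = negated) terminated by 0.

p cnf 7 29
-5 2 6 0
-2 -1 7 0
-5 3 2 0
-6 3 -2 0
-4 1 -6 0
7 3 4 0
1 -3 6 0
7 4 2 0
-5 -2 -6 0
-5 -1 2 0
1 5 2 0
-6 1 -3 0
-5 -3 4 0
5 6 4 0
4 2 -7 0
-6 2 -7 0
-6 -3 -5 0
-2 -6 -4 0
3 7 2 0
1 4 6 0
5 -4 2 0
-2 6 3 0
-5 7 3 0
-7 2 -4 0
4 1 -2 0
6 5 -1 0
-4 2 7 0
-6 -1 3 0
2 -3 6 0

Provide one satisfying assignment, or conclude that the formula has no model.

x1: True; x2: True; x3: True; x4: True; x5: True; x6: False; x7: True

Branch on x5: set x5 = True.
Branch on x2: set x2 = True.
(¬x6) alone gives x6 = False.
(x3) alone gives x3 = True.
(x1) alone gives x1 = True.
(x7) alone gives x7 = True.
(x4) alone gives x4 = True.
This assignment satisfies each clause.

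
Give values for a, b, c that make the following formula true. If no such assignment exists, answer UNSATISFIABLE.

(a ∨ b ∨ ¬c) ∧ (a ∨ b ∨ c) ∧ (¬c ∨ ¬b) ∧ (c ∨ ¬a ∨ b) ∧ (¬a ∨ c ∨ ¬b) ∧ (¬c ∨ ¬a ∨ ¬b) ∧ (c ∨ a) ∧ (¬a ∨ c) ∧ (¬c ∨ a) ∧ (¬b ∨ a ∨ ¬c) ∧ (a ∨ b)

Suppose c = True.
(¬b) alone gives b = False.
(a) alone gives a = True.
Every clause now holds.

a ↦ True, b ↦ False, c ↦ True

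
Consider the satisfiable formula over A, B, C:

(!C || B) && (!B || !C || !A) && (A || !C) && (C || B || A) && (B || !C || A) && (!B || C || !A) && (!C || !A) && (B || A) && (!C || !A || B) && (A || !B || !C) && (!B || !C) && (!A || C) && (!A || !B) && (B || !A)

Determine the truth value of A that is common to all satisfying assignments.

False

Suppose A = true.
From the singleton clause (!C), C = false.
But (C) is also a unit clause — contradiction.
So every satisfying assignment has A = False.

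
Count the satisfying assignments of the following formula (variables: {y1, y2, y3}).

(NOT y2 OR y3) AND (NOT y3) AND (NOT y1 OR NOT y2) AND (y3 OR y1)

1

There are 2^3 = 8 truth assignments over (y1, y2, y3).
Split on y1. With y1 = true, the clauses containing y1 are satisfied and NOT y1 drops from the rest; 1 of the 2^2 = 4 assignments to the other variables satisfy what remains.
With y1 = false, by the same count on the reduced clause set, 0 assignments work.
Total: 1 + 0 = 1.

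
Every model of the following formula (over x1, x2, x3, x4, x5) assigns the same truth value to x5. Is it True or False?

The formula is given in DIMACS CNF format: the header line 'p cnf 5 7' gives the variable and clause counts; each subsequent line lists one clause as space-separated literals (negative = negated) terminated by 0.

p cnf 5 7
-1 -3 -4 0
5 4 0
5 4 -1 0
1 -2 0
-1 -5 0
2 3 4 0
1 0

Suppose x5 = True.
Unit clause (¬x1) forces x1 = False.
But (x1) is also a unit clause — contradiction.
So every satisfying assignment has x5 = False.

False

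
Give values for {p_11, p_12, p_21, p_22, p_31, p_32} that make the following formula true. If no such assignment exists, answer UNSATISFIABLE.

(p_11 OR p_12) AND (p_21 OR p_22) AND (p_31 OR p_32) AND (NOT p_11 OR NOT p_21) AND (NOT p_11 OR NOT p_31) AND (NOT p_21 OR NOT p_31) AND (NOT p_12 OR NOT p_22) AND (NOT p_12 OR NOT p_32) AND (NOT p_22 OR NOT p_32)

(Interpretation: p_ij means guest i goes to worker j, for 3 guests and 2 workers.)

UNSATISFIABLE

Branch on p_11: set p_11 = true.
Unit clause (NOT p_21) forces p_21 = false.
Unit clause (p_22) forces p_22 = true.
Unit clause (NOT p_31) forces p_31 = false.
Unit clause (p_32) forces p_32 = true.
That conflicts with the unit clause (NOT p_32).
Undo p_11 and try p_11 = false.
Unit clause (p_12) forces p_12 = true.
Unit clause (NOT p_22) forces p_22 = false.
Unit clause (p_21) forces p_21 = true.
Unit clause (NOT p_31) forces p_31 = false.
Unit clause (p_32) forces p_32 = true.
That conflicts with the unit clause (NOT p_32).
Neither p_11 = true nor p_11 = false works.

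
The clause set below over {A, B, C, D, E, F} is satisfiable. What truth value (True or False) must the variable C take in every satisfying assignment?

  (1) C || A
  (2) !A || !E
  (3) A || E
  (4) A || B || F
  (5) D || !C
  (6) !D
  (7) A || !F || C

Suppose C = true.
From the singleton clause (D), D = true.
That conflicts with the unit clause (!D).
So every satisfying assignment has C = False.

False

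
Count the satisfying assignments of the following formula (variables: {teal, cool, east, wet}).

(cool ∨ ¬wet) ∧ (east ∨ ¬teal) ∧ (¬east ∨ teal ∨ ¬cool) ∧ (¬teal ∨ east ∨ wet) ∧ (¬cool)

There are 2^4 = 16 truth assignments over (teal, cool, east, wet).
Check each against the 5 clauses (columns in the order teal, cool, east, wet):
  F F F F  ✓ satisfies all
  F F F T  ✗ fails (cool ∨ ¬wet)
  F F T F  ✓ satisfies all
  F F T T  ✗ fails (cool ∨ ¬wet)
  F T F F  ✗ fails (¬cool)
  F T F T  ✗ fails (¬cool)
  F T T F  ✗ fails (¬east ∨ teal ∨ ¬cool)
  F T T T  ✗ fails (¬east ∨ teal ∨ ¬cool)
  T F F F  ✗ fails (east ∨ ¬teal)
  T F F T  ✗ fails (cool ∨ ¬wet)
  T F T F  ✓ satisfies all
  T F T T  ✗ fails (cool ∨ ¬wet)
  T T F F  ✗ fails (east ∨ ¬teal)
  T T F T  ✗ fails (east ∨ ¬teal)
  T T T F  ✗ fails (¬cool)
  T T T T  ✗ fails (¬cool)
3 of the 16 rows are models.

3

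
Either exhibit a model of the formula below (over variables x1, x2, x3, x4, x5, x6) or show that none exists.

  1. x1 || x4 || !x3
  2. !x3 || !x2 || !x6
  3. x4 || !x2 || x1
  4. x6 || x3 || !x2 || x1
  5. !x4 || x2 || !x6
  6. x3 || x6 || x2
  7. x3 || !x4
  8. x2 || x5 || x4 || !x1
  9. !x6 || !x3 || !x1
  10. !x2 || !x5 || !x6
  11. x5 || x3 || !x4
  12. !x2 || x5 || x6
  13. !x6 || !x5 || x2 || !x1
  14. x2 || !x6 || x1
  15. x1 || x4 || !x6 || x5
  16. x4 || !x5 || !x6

x1: false,  x2: false,  x3: true,  x4: true,  x5: false,  x6: false

Try x3 = true.
Try x1 = false.
Unit clause (x4) forces x4 = true.
Try x2 = false.
Unit clause (!x6) forces x6 = false.
No clause remains; x5 is free.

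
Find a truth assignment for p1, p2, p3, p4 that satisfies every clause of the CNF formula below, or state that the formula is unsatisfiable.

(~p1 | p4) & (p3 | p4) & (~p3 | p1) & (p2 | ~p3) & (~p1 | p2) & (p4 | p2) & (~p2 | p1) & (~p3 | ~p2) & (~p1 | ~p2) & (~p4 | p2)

UNSATISFIABLE

Suppose p1 = 0.
Unit clause (~p3) forces p3 = 0.
Unit clause (p4) forces p4 = 1.
Unit clause (~p2) forces p2 = 0.
That conflicts with the unit clause (p2).
That branch fails; take p1 = 1 instead.
Unit clause (p4) forces p4 = 1.
Unit clause (p2) forces p2 = 1.
That conflicts with the unit clause (~p2).
Neither p1 = 1 nor p1 = 0 works.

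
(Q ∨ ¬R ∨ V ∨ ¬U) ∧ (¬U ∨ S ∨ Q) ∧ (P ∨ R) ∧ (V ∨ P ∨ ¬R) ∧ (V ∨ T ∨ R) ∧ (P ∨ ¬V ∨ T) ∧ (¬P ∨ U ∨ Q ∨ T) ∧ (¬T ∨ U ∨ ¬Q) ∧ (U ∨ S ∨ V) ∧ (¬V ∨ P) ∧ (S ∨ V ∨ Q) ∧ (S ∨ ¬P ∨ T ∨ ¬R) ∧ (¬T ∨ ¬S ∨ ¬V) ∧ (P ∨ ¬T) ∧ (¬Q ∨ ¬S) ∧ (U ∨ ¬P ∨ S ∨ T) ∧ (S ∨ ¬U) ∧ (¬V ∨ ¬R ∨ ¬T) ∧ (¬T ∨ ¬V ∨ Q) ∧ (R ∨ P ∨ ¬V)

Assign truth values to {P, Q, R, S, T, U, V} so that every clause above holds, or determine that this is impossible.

P ↦ True, Q ↦ False, R ↦ False, S ↦ True, T ↦ True, U ↦ False, V ↦ False

Branch on P: set P = True.
Branch on Q: set Q = False.
Branch on U: set U = False.
From the singleton clause (T), T = True.
From the singleton clause (¬V), V = False.
From the singleton clause (S), S = True.
No clause remains; R is free.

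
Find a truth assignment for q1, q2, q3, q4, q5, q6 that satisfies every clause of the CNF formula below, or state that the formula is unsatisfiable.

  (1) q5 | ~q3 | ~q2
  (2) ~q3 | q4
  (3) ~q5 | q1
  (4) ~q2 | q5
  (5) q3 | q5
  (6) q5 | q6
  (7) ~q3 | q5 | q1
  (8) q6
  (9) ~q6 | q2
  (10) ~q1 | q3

q1: 1,  q2: 1,  q3: 1,  q4: 1,  q5: 1,  q6: 1

The clause (q6) is unit, so q6 = 1.
The clause (q2) is unit, so q2 = 1.
The clause (q5) is unit, so q5 = 1.
The clause (q1) is unit, so q1 = 1.
The clause (q3) is unit, so q3 = 1.
The clause (q4) is unit, so q4 = 1.
Every clause now holds.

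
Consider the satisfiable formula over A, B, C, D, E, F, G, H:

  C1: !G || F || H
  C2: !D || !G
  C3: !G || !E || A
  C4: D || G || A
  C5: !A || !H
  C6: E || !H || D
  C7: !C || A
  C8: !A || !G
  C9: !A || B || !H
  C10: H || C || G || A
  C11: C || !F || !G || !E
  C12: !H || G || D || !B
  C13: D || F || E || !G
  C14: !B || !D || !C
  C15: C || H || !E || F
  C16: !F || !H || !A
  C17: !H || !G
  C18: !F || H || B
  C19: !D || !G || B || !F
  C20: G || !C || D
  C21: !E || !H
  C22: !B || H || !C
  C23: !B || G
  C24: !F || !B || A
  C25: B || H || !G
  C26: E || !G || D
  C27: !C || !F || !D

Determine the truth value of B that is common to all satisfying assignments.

False

Suppose B = true.
Unit clause (G) forces G = true.
Unit clause (!D) forces D = false.
Unit clause (!A) forces A = false.
Unit clause (!E) forces E = false.
But (E) is also a unit clause — contradiction.
So every satisfying assignment has B = False.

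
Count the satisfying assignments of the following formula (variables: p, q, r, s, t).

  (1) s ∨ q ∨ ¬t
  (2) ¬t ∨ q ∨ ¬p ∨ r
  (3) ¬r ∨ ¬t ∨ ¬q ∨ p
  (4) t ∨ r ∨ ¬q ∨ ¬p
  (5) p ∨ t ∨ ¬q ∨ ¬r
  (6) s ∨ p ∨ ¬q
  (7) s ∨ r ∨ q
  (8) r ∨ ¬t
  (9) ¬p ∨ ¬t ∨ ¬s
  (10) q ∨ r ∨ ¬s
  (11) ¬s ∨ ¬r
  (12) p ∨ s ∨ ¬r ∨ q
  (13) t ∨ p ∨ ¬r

4

There are 2^5 = 32 truth assignments over (p, q, r, s, t).
Split on p. With p = True, the clauses containing p are satisfied and ¬p drops from the rest; 3 of the 2^4 = 16 assignments to the other variables satisfy what remains.
With p = False, by the same count on the reduced clause set, 1 assignment works.
(One model: p=F, q=T, r=F, s=T, t=F.)
Total: 3 + 1 = 4.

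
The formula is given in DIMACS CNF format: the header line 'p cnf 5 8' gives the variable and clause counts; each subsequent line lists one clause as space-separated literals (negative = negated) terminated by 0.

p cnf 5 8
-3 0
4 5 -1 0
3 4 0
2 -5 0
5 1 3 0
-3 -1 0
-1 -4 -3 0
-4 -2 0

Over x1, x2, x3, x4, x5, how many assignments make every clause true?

There are 2^5 = 32 truth assignments over (x1, x2, x3, x4, x5).
Split on x2. With x2 = True, the clauses containing x2 are satisfied and ¬x2 drops from the rest; 0 of the 2^4 = 16 assignments to the other variables satisfy what remains.
With x2 = False, by the same count on the reduced clause set, 1 assignment works.
(One model: x1=T, x2=F, x3=F, x4=T, x5=F.)
Total: 0 + 1 = 1.

1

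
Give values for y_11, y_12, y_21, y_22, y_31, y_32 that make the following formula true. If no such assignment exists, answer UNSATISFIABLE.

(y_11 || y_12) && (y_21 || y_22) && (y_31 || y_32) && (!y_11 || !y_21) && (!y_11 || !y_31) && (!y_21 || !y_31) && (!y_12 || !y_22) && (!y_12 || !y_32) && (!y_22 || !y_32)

UNSATISFIABLE

Try y_11 = true.
Unit clause (!y_21) forces y_21 = false.
Unit clause (y_22) forces y_22 = true.
Unit clause (!y_31) forces y_31 = false.
Unit clause (y_32) forces y_32 = true.
Now (!y_32) is unsatisfied and unit — conflict.
Backtrack on y_11: now try y_11 = false.
Unit clause (y_12) forces y_12 = true.
Unit clause (!y_22) forces y_22 = false.
Unit clause (y_21) forces y_21 = true.
Unit clause (!y_31) forces y_31 = false.
Unit clause (y_32) forces y_32 = true.
Now (!y_32) is unsatisfied and unit — conflict.
Both values of y_11 lead to a conflict.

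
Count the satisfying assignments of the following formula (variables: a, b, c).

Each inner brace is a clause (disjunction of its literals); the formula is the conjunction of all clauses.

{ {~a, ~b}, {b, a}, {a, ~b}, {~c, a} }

2

There are 2^3 = 8 truth assignments over (a, b, c).
Check each against the 4 clauses (columns in the order a, b, c):
  F F F  ✗ fails (b | a)
  F F T  ✗ fails (b | a)
  F T F  ✗ fails (a | ~b)
  F T T  ✗ fails (a | ~b)
  T F F  ✓ satisfies all
  T F T  ✓ satisfies all
  T T F  ✗ fails (~a | ~b)
  T T T  ✗ fails (~a | ~b)
2 of the 8 rows are models.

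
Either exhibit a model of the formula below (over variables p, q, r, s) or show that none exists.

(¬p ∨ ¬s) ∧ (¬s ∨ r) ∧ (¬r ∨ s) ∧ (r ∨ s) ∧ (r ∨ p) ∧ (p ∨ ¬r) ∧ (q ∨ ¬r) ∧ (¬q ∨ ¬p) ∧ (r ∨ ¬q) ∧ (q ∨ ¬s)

Case p = False:
The clause (r) is unit, so r = True.
That conflicts with the unit clause (¬r).
Backtrack on p: now try p = True.
The clause (¬s) is unit, so s = False.
The clause (¬r) is unit, so r = False.
That conflicts with the unit clause (r).
Neither p = True nor p = False works.

UNSATISFIABLE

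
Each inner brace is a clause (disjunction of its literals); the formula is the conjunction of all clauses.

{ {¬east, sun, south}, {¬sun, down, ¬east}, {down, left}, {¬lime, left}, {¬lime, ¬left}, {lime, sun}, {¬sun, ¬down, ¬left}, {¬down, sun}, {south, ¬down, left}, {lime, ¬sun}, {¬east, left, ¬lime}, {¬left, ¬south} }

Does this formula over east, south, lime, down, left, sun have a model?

No, unsatisfiable

Suppose down = True.
(sun) alone gives sun = True.
(¬left) alone gives left = False.
(¬lime) alone gives lime = False.
But (lime) is also a unit clause — contradiction.
Undo down and try down = False.
(left) alone gives left = True.
(¬lime) alone gives lime = False.
(sun) alone gives sun = True.
But (¬sun) is also a unit clause — contradiction.
Both values of down lead to a conflict.
No assignment satisfies every clause.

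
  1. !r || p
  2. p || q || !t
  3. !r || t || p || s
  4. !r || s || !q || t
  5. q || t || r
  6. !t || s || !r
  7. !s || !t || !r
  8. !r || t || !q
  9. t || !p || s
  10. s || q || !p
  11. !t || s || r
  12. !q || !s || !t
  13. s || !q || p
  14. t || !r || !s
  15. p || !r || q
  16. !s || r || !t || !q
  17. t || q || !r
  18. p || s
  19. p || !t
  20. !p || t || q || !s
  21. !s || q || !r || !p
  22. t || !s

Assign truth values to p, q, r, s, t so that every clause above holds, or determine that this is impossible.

p=true, q=false, r=false, s=true, t=true

Suppose r = false.
Suppose q = false.
Unit clause (t) forces t = true.
Unit clause (p) forces p = true.
Unit clause (s) forces s = true.
This assignment satisfies each clause.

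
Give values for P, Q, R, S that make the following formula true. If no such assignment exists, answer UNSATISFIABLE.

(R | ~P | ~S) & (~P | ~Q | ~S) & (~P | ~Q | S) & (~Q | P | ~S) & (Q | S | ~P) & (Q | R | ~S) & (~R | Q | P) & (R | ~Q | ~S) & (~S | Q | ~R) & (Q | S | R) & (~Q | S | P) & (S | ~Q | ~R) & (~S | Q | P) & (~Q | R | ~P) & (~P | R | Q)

UNSATISFIABLE

Branch on R: set R = 1.
Branch on Q: set Q = 1.
Unit clause (S) forces S = 1.
Unit clause (~P) forces P = 0.
That conflicts with the unit clause (P).
So Q must be the other value — set Q = 0.
Unit clause (P) forces P = 1.
Unit clause (S) forces S = 1.
That conflicts with the unit clause (~S).
Neither Q = 1 nor Q = 0 works.
So R must be the other value — set R = 0.
Branch on P: set P = 0.
Branch on Q: set Q = 0.
Unit clause (~S) forces S = 0.
That conflicts with the unit clause (S).
So Q must be the other value — set Q = 1.
Unit clause (~S) forces S = 0.
That conflicts with the unit clause (S).
Neither Q = 1 nor Q = 0 works.
So P must be the other value — set P = 1.
Unit clause (~S) forces S = 0.
Unit clause (~Q) forces Q = 0.
That conflicts with the unit clause (Q).
Neither P = 1 nor P = 0 works.
Neither R = 1 nor R = 0 works.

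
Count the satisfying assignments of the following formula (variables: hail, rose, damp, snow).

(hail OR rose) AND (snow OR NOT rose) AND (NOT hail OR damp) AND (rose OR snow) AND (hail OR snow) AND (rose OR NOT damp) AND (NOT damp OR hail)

2

There are 2^4 = 16 truth assignments over (hail, rose, damp, snow).
Check each against the 7 clauses (columns in the order hail, rose, damp, snow):
  F F F F  ✗ fails (hail OR rose)
  F F F T  ✗ fails (hail OR rose)
  F F T F  ✗ fails (hail OR rose)
  F F T T  ✗ fails (hail OR rose)
  F T F F  ✗ fails (snow OR NOT rose)
  F T F T  ✓ satisfies all
  F T T F  ✗ fails (snow OR NOT rose)
  F T T T  ✗ fails (NOT damp OR hail)
  T F F F  ✗ fails (NOT hail OR damp)
  T F F T  ✗ fails (NOT hail OR damp)
  T F T F  ✗ fails (rose OR snow)
  T F T T  ✗ fails (rose OR NOT damp)
  T T F F  ✗ fails (snow OR NOT rose)
  T T F T  ✗ fails (NOT hail OR damp)
  T T T F  ✗ fails (snow OR NOT rose)
  T T T T  ✓ satisfies all
2 of the 16 rows are models.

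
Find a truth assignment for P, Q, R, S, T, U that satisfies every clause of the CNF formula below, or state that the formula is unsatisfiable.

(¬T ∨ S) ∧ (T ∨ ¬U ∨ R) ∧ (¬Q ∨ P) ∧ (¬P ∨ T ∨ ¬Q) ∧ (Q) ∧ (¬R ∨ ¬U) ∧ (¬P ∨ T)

P ↦ True; Q ↦ True; R ↦ False; S ↦ True; T ↦ True; U ↦ False

The clause (Q) is unit, so Q = True.
The clause (P) is unit, so P = True.
The clause (T) is unit, so T = True.
The clause (S) is unit, so S = True.
Try R = False.
All clauses hold; U can take either value.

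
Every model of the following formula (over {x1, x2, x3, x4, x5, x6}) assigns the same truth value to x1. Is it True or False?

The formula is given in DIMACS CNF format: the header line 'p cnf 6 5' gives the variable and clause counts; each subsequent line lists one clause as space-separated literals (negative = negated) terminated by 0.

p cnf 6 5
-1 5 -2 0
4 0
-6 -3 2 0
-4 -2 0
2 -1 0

Suppose x1 = True.
From the singleton clause (x4), x4 = True.
From the singleton clause (¬x2), x2 = False.
But (x2) is also a unit clause — contradiction.
So every satisfying assignment has x1 = False.

False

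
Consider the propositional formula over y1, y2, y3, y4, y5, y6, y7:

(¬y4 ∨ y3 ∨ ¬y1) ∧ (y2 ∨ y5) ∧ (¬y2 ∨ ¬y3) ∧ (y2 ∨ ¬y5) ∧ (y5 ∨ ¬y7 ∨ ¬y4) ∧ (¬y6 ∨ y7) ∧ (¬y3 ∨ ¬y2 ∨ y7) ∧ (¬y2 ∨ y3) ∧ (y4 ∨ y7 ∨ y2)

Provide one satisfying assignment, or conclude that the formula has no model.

UNSATISFIABLE

Branch on y2: set y2 = True.
From the singleton clause (¬y3), y3 = False.
That conflicts with the unit clause (y3).
Backtrack on y2: now try y2 = False.
From the singleton clause (y5), y5 = True.
That conflicts with the unit clause (¬y5).
Either choice for y2 ends in contradiction.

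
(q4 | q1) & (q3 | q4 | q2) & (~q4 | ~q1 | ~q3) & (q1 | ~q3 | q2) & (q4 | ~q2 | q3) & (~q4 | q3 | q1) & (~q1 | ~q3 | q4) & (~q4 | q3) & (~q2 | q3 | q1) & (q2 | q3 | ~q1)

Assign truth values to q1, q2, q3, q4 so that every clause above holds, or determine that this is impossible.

q1: 0,  q2: 1,  q3: 1,  q4: 1

Suppose q4 = 1.
Unit clause (q3) forces q3 = 1.
Unit clause (~q1) forces q1 = 0.
Unit clause (q2) forces q2 = 1.
All clauses are satisfied.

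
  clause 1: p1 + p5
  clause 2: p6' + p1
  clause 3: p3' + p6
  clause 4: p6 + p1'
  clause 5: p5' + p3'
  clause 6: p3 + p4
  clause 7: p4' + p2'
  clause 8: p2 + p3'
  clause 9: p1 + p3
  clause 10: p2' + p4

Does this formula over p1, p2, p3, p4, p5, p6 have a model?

Yes

Case p1 = 1:
(p6) alone gives p6 = 1.
Case p5 = 1:
(p3') alone gives p3 = 0.
(p4) alone gives p4 = 1.
(p2') alone gives p2 = 0.
Every clause now holds.
A satisfying assignment: p1=1; p2=0; p3=0; p4=1; p5=1; p6=1.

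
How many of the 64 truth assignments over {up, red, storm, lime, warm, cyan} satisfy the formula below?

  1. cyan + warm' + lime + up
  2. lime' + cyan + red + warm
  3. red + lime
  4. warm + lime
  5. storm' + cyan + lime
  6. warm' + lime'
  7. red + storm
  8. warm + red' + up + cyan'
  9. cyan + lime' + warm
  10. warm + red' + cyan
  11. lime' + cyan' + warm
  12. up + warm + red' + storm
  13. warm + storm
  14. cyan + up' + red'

There are 2^6 = 64 truth assignments over (up, red, storm, lime, warm, cyan).
Split on up. With up = 1, the clauses containing up are satisfied and up' drops from the rest; 2 of the 2^5 = 32 assignments to the other variables satisfy what remains.
With up = 0, by the same count on the reduced clause set, 2 assignments work.
Total: 2 + 2 = 4.

4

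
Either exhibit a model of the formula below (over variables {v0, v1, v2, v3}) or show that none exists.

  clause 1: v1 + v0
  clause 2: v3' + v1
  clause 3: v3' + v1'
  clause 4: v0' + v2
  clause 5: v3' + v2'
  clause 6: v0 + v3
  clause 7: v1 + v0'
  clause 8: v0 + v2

Branch on v1: set v1 = 1.
The clause (v3') is unit, so v3 = 0.
The clause (v0) is unit, so v0 = 1.
The clause (v2) is unit, so v2 = 1.
This assignment satisfies each clause.

v0=1, v1=1, v2=1, v3=0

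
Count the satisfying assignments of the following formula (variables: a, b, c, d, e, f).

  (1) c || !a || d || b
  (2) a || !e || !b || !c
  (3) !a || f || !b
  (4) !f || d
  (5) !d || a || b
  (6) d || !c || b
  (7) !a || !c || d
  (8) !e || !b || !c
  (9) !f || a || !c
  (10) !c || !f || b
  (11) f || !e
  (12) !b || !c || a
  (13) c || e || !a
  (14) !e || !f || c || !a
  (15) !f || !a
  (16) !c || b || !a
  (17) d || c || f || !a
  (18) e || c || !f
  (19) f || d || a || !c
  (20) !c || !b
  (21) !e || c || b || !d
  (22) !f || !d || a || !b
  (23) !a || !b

3

There are 2^6 = 64 truth assignments over (a, b, c, d, e, f).
Split on b. With b = true, the clauses containing b are satisfied and !b drops from the rest; 2 of the 2^5 = 32 assignments to the other variables satisfy what remains.
With b = false, by the same count on the reduced clause set, 1 assignment works.
(One model: a=F, b=F, c=F, d=F, e=F, f=F.)
Total: 2 + 1 = 3.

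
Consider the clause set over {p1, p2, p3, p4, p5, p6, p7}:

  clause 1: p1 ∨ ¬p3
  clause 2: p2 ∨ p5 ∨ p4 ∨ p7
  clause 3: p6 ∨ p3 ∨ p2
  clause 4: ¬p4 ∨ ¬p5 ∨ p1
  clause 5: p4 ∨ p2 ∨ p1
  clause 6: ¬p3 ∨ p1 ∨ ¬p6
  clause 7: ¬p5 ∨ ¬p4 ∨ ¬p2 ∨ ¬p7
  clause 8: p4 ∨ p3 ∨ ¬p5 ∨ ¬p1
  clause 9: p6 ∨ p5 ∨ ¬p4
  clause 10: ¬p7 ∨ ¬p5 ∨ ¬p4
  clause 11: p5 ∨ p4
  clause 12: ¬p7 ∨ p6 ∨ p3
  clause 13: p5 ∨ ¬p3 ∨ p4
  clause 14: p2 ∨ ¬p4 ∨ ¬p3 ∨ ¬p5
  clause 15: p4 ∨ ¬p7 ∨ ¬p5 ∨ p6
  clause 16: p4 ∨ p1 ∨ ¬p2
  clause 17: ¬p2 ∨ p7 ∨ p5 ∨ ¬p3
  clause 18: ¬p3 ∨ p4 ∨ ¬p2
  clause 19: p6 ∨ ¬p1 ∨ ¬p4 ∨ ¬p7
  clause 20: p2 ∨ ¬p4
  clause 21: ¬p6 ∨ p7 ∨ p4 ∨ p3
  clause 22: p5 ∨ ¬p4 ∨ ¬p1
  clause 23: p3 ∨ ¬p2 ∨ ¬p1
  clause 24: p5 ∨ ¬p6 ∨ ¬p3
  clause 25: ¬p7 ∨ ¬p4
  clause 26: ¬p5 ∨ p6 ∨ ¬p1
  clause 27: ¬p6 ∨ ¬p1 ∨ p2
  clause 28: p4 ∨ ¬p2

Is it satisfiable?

Yes

Suppose p1 = True.
Suppose p5 = True.
The clause (p6) is unit, so p6 = True.
The clause (p2) is unit, so p2 = True.
The clause (p3) is unit, so p3 = True.
The clause (p4) is unit, so p4 = True.
The clause (¬p7) is unit, so p7 = False.
All clauses are satisfied.
A satisfying assignment: p1: True,  p2: True,  p3: True,  p4: True,  p5: True,  p6: True,  p7: False.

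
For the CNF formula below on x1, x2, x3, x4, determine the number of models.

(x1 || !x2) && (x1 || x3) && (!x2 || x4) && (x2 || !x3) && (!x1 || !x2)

2

There are 2^4 = 16 truth assignments over (x1, x2, x3, x4).
Check each against the 5 clauses (columns in the order x1, x2, x3, x4):
  F F F F  ✗ fails (x1 || x3)
  F F F T  ✗ fails (x1 || x3)
  F F T F  ✗ fails (x2 || !x3)
  F F T T  ✗ fails (x2 || !x3)
  F T F F  ✗ fails (x1 || !x2)
  F T F T  ✗ fails (x1 || !x2)
  F T T F  ✗ fails (x1 || !x2)
  F T T T  ✗ fails (x1 || !x2)
  T F F F  ✓ satisfies all
  T F F T  ✓ satisfies all
  T F T F  ✗ fails (x2 || !x3)
  T F T T  ✗ fails (x2 || !x3)
  T T F F  ✗ fails (!x2 || x4)
  T T F T  ✗ fails (!x1 || !x2)
  T T T F  ✗ fails (!x2 || x4)
  T T T T  ✗ fails (!x1 || !x2)
2 of the 16 rows are models.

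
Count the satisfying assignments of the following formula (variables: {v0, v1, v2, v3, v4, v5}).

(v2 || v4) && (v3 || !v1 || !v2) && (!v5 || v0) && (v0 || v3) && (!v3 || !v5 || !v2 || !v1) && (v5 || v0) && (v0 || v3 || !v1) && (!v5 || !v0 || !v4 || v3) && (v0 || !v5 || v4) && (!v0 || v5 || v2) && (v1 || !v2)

4

There are 2^6 = 64 truth assignments over (v0, v1, v2, v3, v4, v5).
Split on v4. With v4 = true, the clauses containing v4 are satisfied and !v4 drops from the rest; 3 of the 2^5 = 32 assignments to the other variables satisfy what remains.
With v4 = false, by the same count on the reduced clause set, 1 assignment works.
(One model: v0=T, v1=F, v2=F, v3=T, v4=T, v5=T.)
Total: 3 + 1 = 4.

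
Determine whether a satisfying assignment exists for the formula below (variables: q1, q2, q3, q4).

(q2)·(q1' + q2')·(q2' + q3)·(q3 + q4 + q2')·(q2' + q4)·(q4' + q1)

The clause (q2) is unit, so q2 = 1.
The clause (q1') is unit, so q1 = 0.
The clause (q3) is unit, so q3 = 1.
The clause (q4) is unit, so q4 = 1.
That conflicts with the unit clause (q4').
No assignment satisfies every clause.

No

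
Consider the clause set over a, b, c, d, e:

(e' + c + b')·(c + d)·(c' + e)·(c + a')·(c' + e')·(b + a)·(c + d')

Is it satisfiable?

No

Branch on c: set c = 1.
The clause (e) is unit, so e = 1.
Now (e') is unsatisfied and unit — conflict.
So c must be the other value — set c = 0.
The clause (d) is unit, so d = 1.
Now (d') is unsatisfied and unit — conflict.
Neither c = 1 nor c = 0 works.
No assignment satisfies every clause.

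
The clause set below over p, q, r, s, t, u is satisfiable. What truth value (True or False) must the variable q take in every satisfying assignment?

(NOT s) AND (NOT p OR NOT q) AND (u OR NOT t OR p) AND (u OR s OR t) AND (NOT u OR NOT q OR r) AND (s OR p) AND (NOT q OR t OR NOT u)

False

Suppose q = true.
(NOT s) alone gives s = false.
(NOT p) alone gives p = false.
Now (p) is unsatisfied and unit — conflict.
So every satisfying assignment has q = False.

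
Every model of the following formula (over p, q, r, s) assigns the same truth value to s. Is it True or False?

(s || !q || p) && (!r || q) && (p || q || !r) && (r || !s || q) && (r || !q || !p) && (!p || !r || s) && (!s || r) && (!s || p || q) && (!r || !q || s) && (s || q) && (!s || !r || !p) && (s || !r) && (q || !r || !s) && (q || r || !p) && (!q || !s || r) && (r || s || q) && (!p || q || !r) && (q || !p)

Suppose s = false.
From the singleton clause (q), q = true.
From the singleton clause (p), p = true.
From the singleton clause (r), r = true.
Now (!r) is unsatisfied and unit — conflict.
So every satisfying assignment has s = True.

True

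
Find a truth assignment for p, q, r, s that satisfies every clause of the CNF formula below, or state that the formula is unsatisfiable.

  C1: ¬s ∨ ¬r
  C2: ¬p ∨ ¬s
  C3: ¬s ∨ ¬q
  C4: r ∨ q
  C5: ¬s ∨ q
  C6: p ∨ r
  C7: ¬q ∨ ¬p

p: False; q: False; r: True; s: False

Case s = False:
Case r = True:
Case q = False:
No clause remains; p is free.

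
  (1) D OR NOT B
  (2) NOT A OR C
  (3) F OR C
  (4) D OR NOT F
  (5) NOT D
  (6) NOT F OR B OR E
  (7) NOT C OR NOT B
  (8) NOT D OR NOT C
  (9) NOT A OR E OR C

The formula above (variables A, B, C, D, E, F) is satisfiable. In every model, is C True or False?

True

Suppose C = false.
The clause (NOT A) is unit, so A = false.
The clause (F) is unit, so F = true.
The clause (D) is unit, so D = true.
Now (NOT D) is unsatisfied and unit — conflict.
So every satisfying assignment has C = True.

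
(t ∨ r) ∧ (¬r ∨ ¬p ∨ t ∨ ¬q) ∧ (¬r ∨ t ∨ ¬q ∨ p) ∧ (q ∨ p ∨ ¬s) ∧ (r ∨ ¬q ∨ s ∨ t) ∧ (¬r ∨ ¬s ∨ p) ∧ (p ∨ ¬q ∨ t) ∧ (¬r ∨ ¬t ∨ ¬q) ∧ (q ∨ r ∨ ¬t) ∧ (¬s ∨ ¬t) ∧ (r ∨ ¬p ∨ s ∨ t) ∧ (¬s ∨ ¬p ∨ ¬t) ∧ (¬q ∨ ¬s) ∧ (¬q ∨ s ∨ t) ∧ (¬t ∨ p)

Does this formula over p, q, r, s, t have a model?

Satisfiable

Suppose t = False.
From the singleton clause (r), r = True.
Suppose p = True.
From the singleton clause (¬q), q = False.
All clauses hold; s can take either value.
A satisfying assignment: p: True, q: False, r: True, s: True, t: False.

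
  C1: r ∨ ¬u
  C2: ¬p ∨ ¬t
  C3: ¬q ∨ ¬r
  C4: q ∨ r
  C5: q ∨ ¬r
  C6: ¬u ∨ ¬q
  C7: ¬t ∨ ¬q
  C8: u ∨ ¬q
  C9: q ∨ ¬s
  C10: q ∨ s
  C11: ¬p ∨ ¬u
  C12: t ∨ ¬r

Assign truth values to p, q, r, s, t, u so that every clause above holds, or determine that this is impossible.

UNSATISFIABLE

Suppose r = True.
From the singleton clause (¬q), q = False.
That conflicts with the unit clause (q).
That branch fails; take r = False instead.
From the singleton clause (¬u), u = False.
From the singleton clause (q), q = True.
That conflicts with the unit clause (¬q).
Either choice for r ends in contradiction.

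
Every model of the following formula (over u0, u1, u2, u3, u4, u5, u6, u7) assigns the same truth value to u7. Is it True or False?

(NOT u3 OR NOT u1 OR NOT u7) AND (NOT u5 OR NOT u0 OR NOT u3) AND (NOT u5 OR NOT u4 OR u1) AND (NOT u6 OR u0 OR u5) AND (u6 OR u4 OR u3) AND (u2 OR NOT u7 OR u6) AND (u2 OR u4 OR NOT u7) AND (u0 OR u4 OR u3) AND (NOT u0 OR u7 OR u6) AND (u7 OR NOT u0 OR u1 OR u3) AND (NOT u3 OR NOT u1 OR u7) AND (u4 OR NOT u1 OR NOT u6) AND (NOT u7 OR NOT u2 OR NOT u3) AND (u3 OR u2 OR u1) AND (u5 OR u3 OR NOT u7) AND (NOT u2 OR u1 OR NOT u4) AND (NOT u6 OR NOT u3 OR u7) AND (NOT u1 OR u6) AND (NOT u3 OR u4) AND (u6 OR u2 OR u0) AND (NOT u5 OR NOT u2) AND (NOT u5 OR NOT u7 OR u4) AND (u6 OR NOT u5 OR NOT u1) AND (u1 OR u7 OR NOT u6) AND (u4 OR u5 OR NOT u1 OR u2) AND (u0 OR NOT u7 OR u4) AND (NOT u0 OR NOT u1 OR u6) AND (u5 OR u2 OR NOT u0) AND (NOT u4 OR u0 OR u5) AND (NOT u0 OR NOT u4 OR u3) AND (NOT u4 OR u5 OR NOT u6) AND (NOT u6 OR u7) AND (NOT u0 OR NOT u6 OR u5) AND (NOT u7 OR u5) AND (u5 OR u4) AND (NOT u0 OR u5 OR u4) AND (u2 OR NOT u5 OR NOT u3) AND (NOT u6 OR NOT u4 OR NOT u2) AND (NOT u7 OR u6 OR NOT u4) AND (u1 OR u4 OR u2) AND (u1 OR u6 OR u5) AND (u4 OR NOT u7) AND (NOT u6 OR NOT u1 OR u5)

True

Suppose u7 = false.
The clause (NOT u6) is unit, so u6 = false.
The clause (NOT u0) is unit, so u0 = false.
The clause (NOT u1) is unit, so u1 = false.
The clause (u2) is unit, so u2 = true.
The clause (NOT u4) is unit, so u4 = false.
The clause (u3) is unit, so u3 = true.
That conflicts with the unit clause (NOT u3).
So every satisfying assignment has u7 = True.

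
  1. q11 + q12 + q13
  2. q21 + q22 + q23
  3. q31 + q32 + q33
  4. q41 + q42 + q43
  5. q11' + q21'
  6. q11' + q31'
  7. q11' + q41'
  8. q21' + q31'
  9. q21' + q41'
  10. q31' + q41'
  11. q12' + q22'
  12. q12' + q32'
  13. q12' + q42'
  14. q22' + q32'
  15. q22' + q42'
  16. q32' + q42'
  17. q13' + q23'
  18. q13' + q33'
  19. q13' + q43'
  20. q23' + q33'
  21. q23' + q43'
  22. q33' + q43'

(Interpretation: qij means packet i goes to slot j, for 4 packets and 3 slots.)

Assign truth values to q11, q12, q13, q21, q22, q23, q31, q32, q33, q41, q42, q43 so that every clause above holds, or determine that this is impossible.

Try q11 = 0.
Try q12 = 1.
From the singleton clause (q22'), q22 = 0.
From the singleton clause (q32'), q32 = 0.
From the singleton clause (q42'), q42 = 0.
Try q21 = 1.
From the singleton clause (q31'), q31 = 0.
From the singleton clause (q33), q33 = 1.
From the singleton clause (q41'), q41 = 0.
From the singleton clause (q43), q43 = 1.
But (q43') is also a unit clause — contradiction.
So q21 must be the other value — set q21 = 0.
From the singleton clause (q23), q23 = 1.
From the singleton clause (q13'), q13 = 0.
From the singleton clause (q33'), q33 = 0.
From the singleton clause (q31), q31 = 1.
From the singleton clause (q41'), q41 = 0.
From the singleton clause (q43), q43 = 1.
But (q43') is also a unit clause — contradiction.
Neither q21 = 1 nor q21 = 0 works.
So q12 must be the other value — set q12 = 0.
From the singleton clause (q13), q13 = 1.
From the singleton clause (q23'), q23 = 0.
From the singleton clause (q33'), q33 = 0.
From the singleton clause (q43'), q43 = 0.
Try q21 = 1.
From the singleton clause (q31'), q31 = 0.
From the singleton clause (q32), q32 = 1.
From the singleton clause (q41'), q41 = 0.
From the singleton clause (q42), q42 = 1.
But (q42') is also a unit clause — contradiction.
So q21 must be the other value — set q21 = 0.
From the singleton clause (q22), q22 = 1.
From the singleton clause (q32'), q32 = 0.
From the singleton clause (q31), q31 = 1.
From the singleton clause (q41'), q41 = 0.
From the singleton clause (q42), q42 = 1.
But (q42') is also a unit clause — contradiction.
Neither q21 = 1 nor q21 = 0 works.
Neither q12 = 1 nor q12 = 0 works.
So q11 must be the other value — set q11 = 1.
From the singleton clause (q21'), q21 = 0.
From the singleton clause (q31'), q31 = 0.
From the singleton clause (q41'), q41 = 0.
Try q22 = 1.
From the singleton clause (q12'), q12 = 0.
From the singleton clause (q32'), q32 = 0.
From the singleton clause (q33), q33 = 1.
From the singleton clause (q42'), q42 = 0.
From the singleton clause (q43), q43 = 1.
But (q43') is also a unit clause — contradiction.
So q22 must be the other value — set q22 = 0.
From the singleton clause (q23), q23 = 1.
From the singleton clause (q13'), q13 = 0.
From the singleton clause (q33'), q33 = 0.
From the singleton clause (q32), q32 = 1.
From the singleton clause (q12'), q12 = 0.
From the singleton clause (q42'), q42 = 0.
From the singleton clause (q43), q43 = 1.
But (q43') is also a unit clause — contradiction.
Neither q22 = 1 nor q22 = 0 works.
Neither q11 = 1 nor q11 = 0 works.

UNSATISFIABLE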